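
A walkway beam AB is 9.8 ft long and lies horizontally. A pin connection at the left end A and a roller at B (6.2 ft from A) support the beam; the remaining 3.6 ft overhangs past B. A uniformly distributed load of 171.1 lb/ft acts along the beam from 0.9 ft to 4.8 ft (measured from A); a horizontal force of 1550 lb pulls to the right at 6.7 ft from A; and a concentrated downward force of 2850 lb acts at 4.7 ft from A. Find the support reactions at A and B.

Resultant of the distributed load: 171.1 × 3.9 = 667.29 lb at 2.85 ft from A.
Moments about A: B_y·6.2 − (171.1·3.9)·2.85 − 2850·4.7 = 0 → B_y = 15296.7765/6.2 = 2467.22 ≈ 2467 lb.
ΣF_y = 0: A_y + 2467.22 − 171.1·3.9 − 2850 = 0 → A_y = 1050 lb.
ΣF_x = 0: A_x + 1550 = 0 → A_x = -1550 lb.

A_x = -1550 lb, A_y = 1050 lb, B_y = 2467 lb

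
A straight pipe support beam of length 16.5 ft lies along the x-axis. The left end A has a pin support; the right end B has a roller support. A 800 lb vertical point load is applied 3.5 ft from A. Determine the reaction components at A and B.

Moments about A: B_y·16.5 − 800·3.5 = 0 → B_y = 2800/16.5 = 169.697 ≈ 169.7 lb.
ΣF_y = 0: A_y + 169.697 − 800 = 0 → A_y = 630.3 lb.
ΣF_x = 0: no horizontal applied forces, so A_x = 0.

A_x = 0, A_y = 630.3 lb, B_y = 169.7 lb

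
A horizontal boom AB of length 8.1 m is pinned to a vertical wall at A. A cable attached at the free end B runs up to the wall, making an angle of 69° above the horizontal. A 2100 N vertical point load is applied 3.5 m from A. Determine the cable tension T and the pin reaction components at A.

T = 972.0 N, A_x = 348.3 N, A_y = 1193 N

ΣM about A: T·sin69°·8.1 − 2100·3.5 = 0 → T = 7350/(8.1·0.93358) = 971.965 ≈ 972.0 N.
ΣF_x = 0: A_x − T·cos69° = 0 → A_x = 971.965 × 0.358368 = 348.3 N.
ΣF_y = 0: A_y + T·sin69° − 2100 = 0 → A_y = 2100 − 971.965 × 0.93358 = 1193 N.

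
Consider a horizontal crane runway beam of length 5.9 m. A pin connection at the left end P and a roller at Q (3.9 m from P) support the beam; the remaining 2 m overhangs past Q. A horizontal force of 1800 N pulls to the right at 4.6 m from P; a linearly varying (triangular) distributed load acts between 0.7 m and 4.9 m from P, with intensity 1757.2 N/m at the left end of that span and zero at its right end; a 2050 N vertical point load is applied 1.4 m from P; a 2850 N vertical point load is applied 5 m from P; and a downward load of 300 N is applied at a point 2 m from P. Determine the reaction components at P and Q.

P_x = -1800 N, P_y = 2360 N, Q_y = 6531 N

Resultant of the triangular load: ½ × 1757.2 × 4.2 = 3690.12 N, acting at 2.1 m from P (one-third of the span from the peak).
Moments about P: Q_y·3.9 − (½·1757.2·4.2)·2.1 − 2050·1.4 − 2850·5 − 300·2 = 0 → Q_y = 25469.252/3.9 = 6530.58 ≈ 6531 N.
ΣF_y = 0: P_y + 6530.58 − ½·1757.2·4.2 − 2050 − 2850 − 300 = 0 → P_y = 2360 N.
ΣF_x = 0: P_x + 1800 = 0 → P_x = -1800 N.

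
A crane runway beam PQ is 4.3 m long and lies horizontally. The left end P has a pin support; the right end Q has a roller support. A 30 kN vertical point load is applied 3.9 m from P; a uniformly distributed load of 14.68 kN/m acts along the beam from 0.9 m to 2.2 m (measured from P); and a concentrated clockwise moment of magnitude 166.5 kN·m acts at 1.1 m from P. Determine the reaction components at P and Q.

P_x = 0, P_y = -23.73 kN, Q_y = 72.81 kN

Resultant of the distributed load: 14.68 × 1.3 = 19.084 kN at 1.55 m from P.
ΣM about P: Q_y·4.3 − 30·3.9 − (14.68·1.3)·1.55 − 166.5 = 0 → Q_y = 313.0802/4.3 = 72.8093 ≈ 72.81 kN.
ΣF_y = 0: P_y + 72.8093 − 30 − 14.68·1.3 = 0 → P_y = -23.73 kN.
ΣF_x = 0: no horizontal applied forces, so P_x = 0.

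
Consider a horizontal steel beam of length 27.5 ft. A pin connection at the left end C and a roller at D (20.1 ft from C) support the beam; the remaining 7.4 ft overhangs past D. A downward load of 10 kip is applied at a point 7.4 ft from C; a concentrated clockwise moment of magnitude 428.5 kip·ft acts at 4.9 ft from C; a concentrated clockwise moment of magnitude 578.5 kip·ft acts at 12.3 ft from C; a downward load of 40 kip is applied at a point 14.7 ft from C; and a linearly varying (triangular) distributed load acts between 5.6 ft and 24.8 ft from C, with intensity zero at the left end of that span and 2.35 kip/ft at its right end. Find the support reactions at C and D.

Resultant of the triangular load: ½ × 2.35 × 19.2 = 22.56 kip, acting at 18.4 ft from C (one-third of the span from the peak).
ΣM about C: D_y·20.1 − 10·7.4 − 428.5 − 578.5 − 40·14.7 − (½·2.35·19.2)·18.4 = 0 → D_y = 2084.104/20.1 = 103.687 ≈ 103.7 kip.
ΣF_y = 0: C_y + 103.687 − 10 − 40 − ½·2.35·19.2 = 0 → C_y = -31.13 kip.
ΣF_x = 0: no horizontal applied forces, so C_x = 0.

C_x = 0, C_y = -31.13 kip, D_y = 103.7 kip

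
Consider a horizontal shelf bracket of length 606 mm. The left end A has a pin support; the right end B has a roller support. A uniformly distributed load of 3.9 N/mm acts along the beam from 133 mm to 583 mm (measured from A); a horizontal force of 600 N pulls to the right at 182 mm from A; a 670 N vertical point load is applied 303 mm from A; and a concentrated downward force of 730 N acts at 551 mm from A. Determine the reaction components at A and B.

A_x = -600.0 N, A_y = 1119 N, B_y = 2036 N

Resultant of the distributed load: 3.9 × 450 = 1755 N at 358 mm from A.
Moments about A: B_y·606 − (3.9·450)·358 − 670·303 − 730·551 = 0 → B_y = 1233530/606 = 2035.53 ≈ 2036 N.
ΣF_y = 0: A_y + 2035.53 − 3.9·450 − 670 − 730 = 0 → A_y = 1119 N.
ΣF_x = 0: A_x + 600 = 0 → A_x = -600.0 N.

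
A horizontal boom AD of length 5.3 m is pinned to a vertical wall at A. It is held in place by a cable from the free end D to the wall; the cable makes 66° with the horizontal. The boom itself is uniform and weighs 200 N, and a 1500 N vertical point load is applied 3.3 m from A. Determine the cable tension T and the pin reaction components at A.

T = 1132 N, A_x = 460.3 N, A_y = 666.0 N

ΣM about A: T·sin66°·5.3 − 200·2.65 − 1500·3.3 = 0 → T = 5480/(5.3·0.913545) = 1131.81 ≈ 1132 N.
ΣF_x = 0: A_x − T·cos66° = 0 → A_x = 1131.81 × 0.406737 = 460.3 N.
ΣF_y = 0: A_y + T·sin66° − 200 − 1500 = 0 → A_y = 1700 − 1131.81 × 0.913545 = 666.0 N.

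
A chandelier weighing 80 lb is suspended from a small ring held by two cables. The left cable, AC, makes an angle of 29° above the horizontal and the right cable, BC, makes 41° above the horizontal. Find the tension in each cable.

ΣF_x = 0: −T_AC·cos29° + T_BC·cos41° = 0 → T_BC = 1.15888·T_AC.
ΣF_y = 0: T_AC·sin29° + T_BC·sin41° = 80.
Substitute: T_AC·(0.48481 + 1.15888·0.656059) = 80 → T_AC = 64.2517 ≈ 64.25 lb.
Then T_BC = 1.15888 × 64.2517 = 74.46 lb.

T_AC = 64.25 lb, T_BC = 74.46 lb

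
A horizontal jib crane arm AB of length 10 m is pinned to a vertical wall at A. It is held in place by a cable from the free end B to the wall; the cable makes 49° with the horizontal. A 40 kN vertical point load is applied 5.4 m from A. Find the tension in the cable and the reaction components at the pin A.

ΣM about A: T·sin49°·10 − 40·5.4 = 0 → T = 216/(10·0.75471) = 28.6203 ≈ 28.62 kN.
ΣF_x = 0: A_x − T·cos49° = 0 → A_x = 28.6203 × 0.656059 = 18.78 kN.
ΣF_y = 0: A_y + T·sin49° − 40 = 0 → A_y = 40 − 28.6203 × 0.75471 = 18.40 kN.

T = 28.62 kN, A_x = 18.78 kN, A_y = 18.40 kN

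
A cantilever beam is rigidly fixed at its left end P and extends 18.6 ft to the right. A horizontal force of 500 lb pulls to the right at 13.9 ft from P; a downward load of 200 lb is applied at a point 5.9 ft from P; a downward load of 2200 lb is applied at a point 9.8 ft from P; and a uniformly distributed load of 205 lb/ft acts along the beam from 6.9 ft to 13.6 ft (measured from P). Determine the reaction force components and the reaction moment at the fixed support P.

P_x = -500.0 lb, P_y = 3774 lb, M_P = 36820 lb·ft

Resultant of the distributed load: 205 × 6.7 = 1373.5 lb at 10.25 ft from P.
ΣF_x = 0: P_x + 500 = 0 → P_x = -500.0 lb.
ΣF_y = 0: P_y − 200 − 2200 − 205·6.7 = 0 → P_y = 3774 lb.
ΣM about P: M_P − 200·5.9 − 2200·9.8 − (205·6.7)·10.25 = 0 → M_P = 36820 lb·ft.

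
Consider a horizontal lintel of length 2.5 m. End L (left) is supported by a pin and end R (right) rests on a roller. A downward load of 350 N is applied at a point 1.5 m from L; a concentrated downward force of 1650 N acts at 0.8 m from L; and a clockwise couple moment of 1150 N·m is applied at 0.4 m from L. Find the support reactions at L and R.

Taking moments about L: R_y·2.5 − 350·1.5 − 1650·0.8 − 1150 = 0 → R_y = 2995/2.5 = 1198 N.
ΣF_y = 0: L_y + 1198 − 350 − 1650 = 0 → L_y = 802.0 N.
ΣF_x = 0: no horizontal applied forces, so L_x = 0.

L_x = 0, L_y = 802.0 N, R_y = 1198 N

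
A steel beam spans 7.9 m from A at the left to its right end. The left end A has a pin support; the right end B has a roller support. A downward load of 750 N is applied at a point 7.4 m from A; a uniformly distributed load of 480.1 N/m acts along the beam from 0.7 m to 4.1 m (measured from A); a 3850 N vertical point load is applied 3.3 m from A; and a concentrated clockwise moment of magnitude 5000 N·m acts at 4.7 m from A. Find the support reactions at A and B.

Resultant of the distributed load: 480.1 × 3.4 = 1632.34 N at 2.4 m from A.
Taking moments about A: B_y·7.9 − 750·7.4 − (480.1·3.4)·2.4 − 3850·3.3 − 5000 = 0 → B_y = 27172.616/7.9 = 3439.57 ≈ 3440 N.
ΣF_y = 0: A_y + 3439.57 − 750 − 480.1·3.4 − 3850 = 0 → A_y = 2793 N.
ΣF_x = 0: no horizontal applied forces, so A_x = 0.

A_x = 0, A_y = 2793 N, B_y = 3440 N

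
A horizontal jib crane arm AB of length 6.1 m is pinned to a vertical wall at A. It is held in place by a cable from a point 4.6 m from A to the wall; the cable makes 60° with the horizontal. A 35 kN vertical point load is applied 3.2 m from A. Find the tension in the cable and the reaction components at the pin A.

ΣM about A: T·sin60°·4.6 − 35·3.2 = 0 → T = 112/(4.6·0.866025) = 28.1145 ≈ 28.11 kN.
ΣF_x = 0: A_x − T·cos60° = 0 → A_x = 28.1145 × 0.5 = 14.06 kN.
ΣF_y = 0: A_y + T·sin60° − 35 = 0 → A_y = 35 − 28.1145 × 0.866025 = 10.65 kN.

T = 28.11 kN, A_x = 14.06 kN, A_y = 10.65 kN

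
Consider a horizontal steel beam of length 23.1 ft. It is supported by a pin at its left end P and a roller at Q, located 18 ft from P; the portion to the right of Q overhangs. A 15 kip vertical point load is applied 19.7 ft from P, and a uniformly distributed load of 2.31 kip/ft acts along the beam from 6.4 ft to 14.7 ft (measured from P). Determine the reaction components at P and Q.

Resultant of the distributed load: 2.31 × 8.3 = 19.173 kip at 10.55 ft from P.
Taking moments about P: Q_y·18 − 15·19.7 − (2.31·8.3)·10.55 = 0 → Q_y = 497.77515/18 = 27.6542 ≈ 27.65 kip.
ΣF_y = 0: P_y + 27.6542 − 15 − 2.31·8.3 = 0 → P_y = 6.519 kip.
ΣF_x = 0: no horizontal applied forces, so P_x = 0.

P_x = 0, P_y = 6.519 kip, Q_y = 27.65 kip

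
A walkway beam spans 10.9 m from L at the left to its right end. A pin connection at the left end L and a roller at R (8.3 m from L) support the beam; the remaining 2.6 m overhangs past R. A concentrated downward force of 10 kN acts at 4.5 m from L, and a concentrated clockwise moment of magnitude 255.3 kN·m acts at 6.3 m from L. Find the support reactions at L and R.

L_x = 0, L_y = -26.18 kN, R_y = 36.18 kN

Taking moments about L: R_y·8.3 − 10·4.5 − 255.3 = 0 → R_y = 300.3/8.3 = 36.1807 ≈ 36.18 kN.
ΣF_y = 0: L_y + 36.1807 − 10 = 0 → L_y = -26.18 kN.
ΣF_x = 0: no horizontal applied forces, so L_x = 0.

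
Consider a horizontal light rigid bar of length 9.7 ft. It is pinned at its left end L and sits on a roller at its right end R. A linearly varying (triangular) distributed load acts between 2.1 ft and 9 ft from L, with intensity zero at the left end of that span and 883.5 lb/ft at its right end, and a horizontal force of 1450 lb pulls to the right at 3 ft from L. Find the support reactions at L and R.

L_x = -1450 lb, L_y = 942.7 lb, R_y = 2105 lb

Resultant of the triangular load: ½ × 883.5 × 6.9 = 3048.075 lb, acting at 6.7 ft from L (one-third of the span from the peak).
Moments about L: R_y·9.7 − (½·883.5·6.9)·6.7 = 0 → R_y = 20422.1025/9.7 = 2105.37 ≈ 2105 lb.
ΣF_y = 0: L_y + 2105.37 − ½·883.5·6.9 = 0 → L_y = 942.7 lb.
ΣF_x = 0: L_x + 1450 = 0 → L_x = -1450 lb.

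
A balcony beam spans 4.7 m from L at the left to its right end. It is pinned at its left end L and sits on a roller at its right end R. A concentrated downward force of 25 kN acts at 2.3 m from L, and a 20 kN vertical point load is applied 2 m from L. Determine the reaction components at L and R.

L_x = 0, L_y = 24.26 kN, R_y = 20.74 kN

Moments about L: R_y·4.7 − 25·2.3 − 20·2 = 0 → R_y = 97.5/4.7 = 20.7447 ≈ 20.74 kN.
ΣF_y = 0: L_y + 20.7447 − 25 − 20 = 0 → L_y = 24.26 kN.
ΣF_x = 0: no horizontal applied forces, so L_x = 0.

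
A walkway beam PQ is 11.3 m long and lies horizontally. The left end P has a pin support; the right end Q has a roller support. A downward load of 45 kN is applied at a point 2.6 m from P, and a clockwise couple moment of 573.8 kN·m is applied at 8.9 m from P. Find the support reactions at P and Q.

P_x = 0, P_y = -16.13 kN, Q_y = 61.13 kN

Moments about P: Q_y·11.3 − 45·2.6 − 573.8 = 0 → Q_y = 690.8/11.3 = 61.1327 ≈ 61.13 kN.
ΣF_y = 0: P_y + 61.1327 − 45 = 0 → P_y = -16.13 kN.
ΣF_x = 0: no horizontal applied forces, so P_x = 0.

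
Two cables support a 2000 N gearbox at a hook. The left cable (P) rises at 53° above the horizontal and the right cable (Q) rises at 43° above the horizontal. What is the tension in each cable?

T_P = 1471 N, T_Q = 1210 N

ΣF_x = 0: −T_P·cos53° + T_Q·cos43° = 0 → T_Q = 0.822878·T_P.
ΣF_y = 0: T_P·sin53° + T_Q·sin43° = 2000.
Substitute: T_P·(0.798636 + 0.822878·0.681998) = 2000 → T_P = 1470.76 ≈ 1471 N.
Then T_Q = 0.822878 × 1470.76 = 1210 N.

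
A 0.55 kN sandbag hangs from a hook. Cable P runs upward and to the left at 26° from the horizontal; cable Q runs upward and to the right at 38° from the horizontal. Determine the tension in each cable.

T_P = 0.4822 kN, T_Q = 0.5500 kN

ΣF_x = 0: −T_P·cos26° + T_Q·cos38° = 0 → T_Q = 1.14059·T_P.
ΣF_y = 0: T_P·sin26° + T_Q·sin38° = 0.55.
Substitute: T_P·(0.438371 + 1.14059·0.615661) = 0.55 → T_P = 0.482208 ≈ 0.4822 kN.
Then T_Q = 1.14059 × 0.482208 = 0.5500 kN.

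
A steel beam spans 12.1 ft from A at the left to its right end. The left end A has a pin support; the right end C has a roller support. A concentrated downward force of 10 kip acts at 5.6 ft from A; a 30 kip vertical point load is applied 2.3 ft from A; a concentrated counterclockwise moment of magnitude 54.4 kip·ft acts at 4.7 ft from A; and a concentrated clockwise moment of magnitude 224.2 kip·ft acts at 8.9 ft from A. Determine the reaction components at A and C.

ΣM about A: C_y·12.1 − 10·5.6 − 30·2.3 + 54.4 − 224.2 = 0 → C_y = 294.8/12.1 = 24.3636 ≈ 24.36 kip.
ΣF_y = 0: A_y + 24.3636 − 10 − 30 = 0 → A_y = 15.64 kip.
ΣF_x = 0: no horizontal applied forces, so A_x = 0.

A_x = 0, A_y = 15.64 kip, C_y = 24.36 kip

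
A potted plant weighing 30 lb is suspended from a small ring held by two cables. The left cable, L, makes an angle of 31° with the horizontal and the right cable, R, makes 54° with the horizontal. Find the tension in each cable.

T_L = 17.70 lb, T_R = 25.81 lb

ΣF_x = 0: −T_L·cos31° + T_R·cos54° = 0 → T_R = 1.4583·T_L.
ΣF_y = 0: T_L·sin31° + T_R·sin54° = 30.
Substitute: T_L·(0.515038 + 1.4583·0.809017) = 30 → T_L = 17.7009 ≈ 17.70 lb.
Then T_R = 1.4583 × 17.7009 = 25.81 lb.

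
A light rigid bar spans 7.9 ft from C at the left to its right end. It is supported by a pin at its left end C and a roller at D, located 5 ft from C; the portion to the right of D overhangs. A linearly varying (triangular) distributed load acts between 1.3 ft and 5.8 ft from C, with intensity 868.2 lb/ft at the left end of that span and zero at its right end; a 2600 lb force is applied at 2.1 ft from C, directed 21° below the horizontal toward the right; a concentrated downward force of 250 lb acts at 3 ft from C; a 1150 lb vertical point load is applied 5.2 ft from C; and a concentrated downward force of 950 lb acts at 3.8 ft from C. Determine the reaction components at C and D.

C_x = -2427 lb, C_y = 1682 lb, D_y = 3553 lb

Resultant of the triangular load: ½ × 868.2 × 4.5 = 1953.45 lb, acting at 2.8 ft from C (one-third of the span from the peak).
Taking moments about C: D_y·5 − (½·868.2·4.5)·2.8 − 2600·sin21°·2.1 − 250·3 − 1150·5.2 − 950·3.8 = 0 → D_y = 17766.3/5 = 3553.26 ≈ 3553 lb.
ΣF_y = 0: C_y + 3553.26 − ½·868.2·4.5 − 2600·sin21° − 250 − 1150 − 950 = 0 → C_y = 1682 lb.
ΣF_x = 0: C_x + 2600·cos21° = 0 → C_x = -2427 lb.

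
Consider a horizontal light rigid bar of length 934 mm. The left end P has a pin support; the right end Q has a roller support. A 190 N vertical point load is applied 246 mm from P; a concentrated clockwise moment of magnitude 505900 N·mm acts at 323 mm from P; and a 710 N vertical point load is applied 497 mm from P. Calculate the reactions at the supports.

Moments about P: Q_y·934 − 190·246 − 505900 − 710·497 = 0 → Q_y = 905510/934 = 969.497 ≈ 969.5 N.
ΣF_y = 0: P_y + 969.497 − 190 − 710 = 0 → P_y = -69.50 N.
ΣF_x = 0: no horizontal applied forces, so P_x = 0.

P_x = 0, P_y = -69.50 N, Q_y = 969.5 N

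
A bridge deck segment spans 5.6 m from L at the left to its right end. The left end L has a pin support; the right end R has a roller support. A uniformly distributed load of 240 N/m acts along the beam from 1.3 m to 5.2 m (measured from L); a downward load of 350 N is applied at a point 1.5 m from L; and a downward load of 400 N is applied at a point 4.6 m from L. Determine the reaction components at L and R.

L_x = 0, L_y = 720.5 N, R_y = 965.5 N

Resultant of the distributed load: 240 × 3.9 = 936 N at 3.25 m from L.
Taking moments about L: R_y·5.6 − (240·3.9)·3.25 − 350·1.5 − 400·4.6 = 0 → R_y = 5407/5.6 = 965.536 ≈ 965.5 N.
ΣF_y = 0: L_y + 965.536 − 240·3.9 − 350 − 400 = 0 → L_y = 720.5 N.
ΣF_x = 0: no horizontal applied forces, so L_x = 0.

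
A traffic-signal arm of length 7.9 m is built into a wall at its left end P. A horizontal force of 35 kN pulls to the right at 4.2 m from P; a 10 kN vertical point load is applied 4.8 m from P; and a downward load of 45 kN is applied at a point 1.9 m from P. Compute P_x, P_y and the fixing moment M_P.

ΣF_x = 0: P_x + 35 = 0 → P_x = -35.00 kN.
ΣF_y = 0: P_y − 10 − 45 = 0 → P_y = 55.00 kN.
ΣM about P: M_P − 10·4.8 − 45·1.9 = 0 → M_P = 133.5 kN·m.

P_x = -35.00 kN, P_y = 55.00 kN, M_P = 133.5 kN·m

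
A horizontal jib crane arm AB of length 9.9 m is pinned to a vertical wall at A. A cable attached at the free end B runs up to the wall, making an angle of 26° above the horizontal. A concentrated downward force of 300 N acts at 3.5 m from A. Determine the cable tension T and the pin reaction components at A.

ΣM about A: T·sin26°·9.9 − 300·3.5 = 0 → T = 1050/(9.9·0.438371) = 241.943 ≈ 241.9 N.
ΣF_x = 0: A_x − T·cos26° = 0 → A_x = 241.943 × 0.898794 = 217.5 N.
ΣF_y = 0: A_y + T·sin26° − 300 = 0 → A_y = 300 − 241.943 × 0.438371 = 193.9 N.

T = 241.9 N, A_x = 217.5 N, A_y = 193.9 N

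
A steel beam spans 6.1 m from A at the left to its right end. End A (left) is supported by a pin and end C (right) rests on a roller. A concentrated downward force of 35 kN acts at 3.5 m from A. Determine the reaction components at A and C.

A_x = 0, A_y = 14.92 kN, C_y = 20.08 kN

Taking moments about A: C_y·6.1 − 35·3.5 = 0 → C_y = 122.5/6.1 = 20.082 ≈ 20.08 kN.
ΣF_y = 0: A_y + 20.082 − 35 = 0 → A_y = 14.92 kN.
ΣF_x = 0: no horizontal applied forces, so A_x = 0.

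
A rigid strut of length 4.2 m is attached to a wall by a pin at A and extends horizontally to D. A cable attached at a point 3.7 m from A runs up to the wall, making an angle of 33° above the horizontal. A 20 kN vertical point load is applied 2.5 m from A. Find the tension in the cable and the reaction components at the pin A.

T = 24.81 kN, A_x = 20.81 kN, A_y = 6.486 kN

ΣM about A: T·sin33°·3.7 − 20·2.5 = 0 → T = 50/(3.7·0.544639) = 24.8119 ≈ 24.81 kN.
ΣF_x = 0: A_x − T·cos33° = 0 → A_x = 24.8119 × 0.838671 = 20.81 kN.
ΣF_y = 0: A_y + T·sin33° − 20 = 0 → A_y = 20 − 24.8119 × 0.544639 = 6.486 kN.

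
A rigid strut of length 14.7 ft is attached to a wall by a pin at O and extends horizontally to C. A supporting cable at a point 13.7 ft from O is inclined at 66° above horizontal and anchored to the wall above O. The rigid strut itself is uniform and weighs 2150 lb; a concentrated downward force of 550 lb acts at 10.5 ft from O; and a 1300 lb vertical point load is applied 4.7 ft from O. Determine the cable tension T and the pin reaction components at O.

T = 2212 lb, O_x = 899.8 lb, O_y = 1979 lb

ΣM about O: T·sin66°·13.7 − 2150·7.35 − 550·10.5 − 1300·4.7 = 0 → T = 27687.5/(13.7·0.913545) = 2212.25 ≈ 2212 lb.
ΣF_x = 0: O_x − T·cos66° = 0 → O_x = 2212.25 × 0.406737 = 899.8 lb.
ΣF_y = 0: O_y + T·sin66° − 2150 − 550 − 1300 = 0 → O_y = 4000 − 2212.25 × 0.913545 = 1979 lb.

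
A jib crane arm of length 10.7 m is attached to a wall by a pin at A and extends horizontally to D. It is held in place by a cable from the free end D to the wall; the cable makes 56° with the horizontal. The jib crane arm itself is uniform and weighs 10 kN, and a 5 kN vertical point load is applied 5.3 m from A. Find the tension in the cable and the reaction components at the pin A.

T = 9.018 kN, A_x = 5.043 kN, A_y = 7.523 kN

ΣM about A: T·sin56°·10.7 − 10·5.35 − 5·5.3 = 0 → T = 80/(10.7·0.829038) = 9.01845 ≈ 9.018 kN.
ΣF_x = 0: A_x − T·cos56° = 0 → A_x = 9.01845 × 0.559193 = 5.043 kN.
ΣF_y = 0: A_y + T·sin56° − 10 − 5 = 0 → A_y = 15 − 9.01845 × 0.829038 = 7.523 kN.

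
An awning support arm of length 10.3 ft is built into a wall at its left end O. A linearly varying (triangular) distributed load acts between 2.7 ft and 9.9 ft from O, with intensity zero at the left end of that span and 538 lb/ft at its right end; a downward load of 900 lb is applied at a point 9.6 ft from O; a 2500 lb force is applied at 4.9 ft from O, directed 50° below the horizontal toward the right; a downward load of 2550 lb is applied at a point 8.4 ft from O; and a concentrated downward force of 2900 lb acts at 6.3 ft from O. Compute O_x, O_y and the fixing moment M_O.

Resultant of the triangular load: ½ × 538 × 7.2 = 1936.8 lb, acting at 7.5 ft from O (one-third of the span from the peak).
ΣF_x = 0: O_x + 2500·cos50° = 0 → O_x = -1607 lb.
ΣF_y = 0: O_y − ½·538·7.2 − 900 − 2500·sin50° − 2550 − 2900 = 0 → O_y = 10200 lb.
ΣM about O: M_O − (½·538·7.2)·7.5 − 900·9.6 − 2500·sin50°·4.9 − 2550·8.4 − 2900·6.3 = 0 → M_O = 72240 lb·ft.

O_x = -1607 lb, O_y = 10200 lb, M_O = 72240 lb·ft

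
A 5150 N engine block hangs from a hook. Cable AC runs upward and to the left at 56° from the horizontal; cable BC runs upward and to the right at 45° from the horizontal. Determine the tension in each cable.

ΣF_x = 0: −T_AC·cos56° + T_BC·cos45° = 0 → T_BC = 0.790818·T_AC.
ΣF_y = 0: T_AC·sin56° + T_BC·sin45° = 5150.
Substitute: T_AC·(0.829038 + 0.790818·0.707107) = 5150 → T_AC = 3709.76 ≈ 3710 N.
Then T_BC = 0.790818 × 3709.76 = 2934 N.

T_AC = 3710 N, T_BC = 2934 N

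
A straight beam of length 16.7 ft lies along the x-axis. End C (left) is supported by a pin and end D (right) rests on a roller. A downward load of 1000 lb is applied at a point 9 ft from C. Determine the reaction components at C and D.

C_x = 0, C_y = 461.1 lb, D_y = 538.9 lb

ΣM about C: D_y·16.7 − 1000·9 = 0 → D_y = 9000/16.7 = 538.922 ≈ 538.9 lb.
ΣF_y = 0: C_y + 538.922 − 1000 = 0 → C_y = 461.1 lb.
ΣF_x = 0: no horizontal applied forces, so C_x = 0.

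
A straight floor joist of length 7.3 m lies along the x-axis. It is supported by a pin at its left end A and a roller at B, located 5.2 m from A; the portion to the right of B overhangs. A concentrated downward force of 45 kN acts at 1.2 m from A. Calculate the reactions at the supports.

Taking moments about A: B_y·5.2 − 45·1.2 = 0 → B_y = 54/5.2 = 10.3846 ≈ 10.38 kN.
ΣF_y = 0: A_y + 10.3846 − 45 = 0 → A_y = 34.62 kN.
ΣF_x = 0: no horizontal applied forces, so A_x = 0.

A_x = 0, A_y = 34.62 kN, B_y = 10.38 kN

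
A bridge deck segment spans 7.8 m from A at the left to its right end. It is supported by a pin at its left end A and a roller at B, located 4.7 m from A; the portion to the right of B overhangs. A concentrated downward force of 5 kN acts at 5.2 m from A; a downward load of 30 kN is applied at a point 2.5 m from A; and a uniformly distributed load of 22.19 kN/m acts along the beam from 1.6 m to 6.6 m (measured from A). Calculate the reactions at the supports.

Resultant of the distributed load: 22.19 × 5 = 110.95 kN at 4.1 m from A.
Moments about A: B_y·4.7 − 5·5.2 − 30·2.5 − (22.19·5)·4.1 = 0 → B_y = 555.895/4.7 = 118.276 ≈ 118.3 kN.
ΣF_y = 0: A_y + 118.276 − 5 − 30 − 22.19·5 = 0 → A_y = 27.67 kN.
ΣF_x = 0: no horizontal applied forces, so A_x = 0.

A_x = 0, A_y = 27.67 kN, B_y = 118.3 kN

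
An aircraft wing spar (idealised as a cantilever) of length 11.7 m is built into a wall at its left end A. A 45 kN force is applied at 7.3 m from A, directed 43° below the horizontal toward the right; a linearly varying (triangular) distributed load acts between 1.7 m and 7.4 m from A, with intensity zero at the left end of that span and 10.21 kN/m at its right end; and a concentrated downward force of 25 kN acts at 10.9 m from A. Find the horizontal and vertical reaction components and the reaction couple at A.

A_x = -32.91 kN, A_y = 84.79 kN, M_A = 656.6 kN·m

Resultant of the triangular load: ½ × 10.21 × 5.7 = 29.0985 kN, acting at 5.5 m from A (one-third of the span from the peak).
ΣF_x = 0: A_x + 45·cos43° = 0 → A_x = -32.91 kN.
ΣF_y = 0: A_y − 45·sin43° − ½·10.21·5.7 − 25 = 0 → A_y = 84.79 kN.
ΣM about A: M_A − 45·sin43°·7.3 − (½·10.21·5.7)·5.5 − 25·10.9 = 0 → M_A = 656.6 kN·m.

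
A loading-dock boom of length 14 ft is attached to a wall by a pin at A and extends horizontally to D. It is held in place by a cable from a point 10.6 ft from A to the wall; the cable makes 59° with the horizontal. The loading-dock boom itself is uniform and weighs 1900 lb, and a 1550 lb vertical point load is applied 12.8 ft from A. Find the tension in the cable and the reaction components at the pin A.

ΣM about A: T·sin59°·10.6 − 1900·7 − 1550·12.8 = 0 → T = 33140/(10.6·0.857167) = 3647.38 ≈ 3647 lb.
ΣF_x = 0: A_x − T·cos59° = 0 → A_x = 3647.38 × 0.515038 = 1879 lb.
ΣF_y = 0: A_y + T·sin59° − 1900 − 1550 = 0 → A_y = 3450 − 3647.38 × 0.857167 = 323.6 lb.

T = 3647 lb, A_x = 1879 lb, A_y = 323.6 lb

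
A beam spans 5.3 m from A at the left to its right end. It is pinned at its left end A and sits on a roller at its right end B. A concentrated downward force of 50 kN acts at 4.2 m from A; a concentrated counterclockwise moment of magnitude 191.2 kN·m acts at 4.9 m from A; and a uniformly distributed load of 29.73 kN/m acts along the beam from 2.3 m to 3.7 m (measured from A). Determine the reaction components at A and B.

Resultant of the distributed load: 29.73 × 1.4 = 41.622 kN at 3 m from A.
Taking moments about A: B_y·5.3 − 50·4.2 + 191.2 − (29.73·1.4)·3 = 0 → B_y = 143.666/5.3 = 27.1068 ≈ 27.11 kN.
ΣF_y = 0: A_y + 27.1068 − 50 − 29.73·1.4 = 0 → A_y = 64.52 kN.
ΣF_x = 0: no horizontal applied forces, so A_x = 0.

A_x = 0, A_y = 64.52 kN, B_y = 27.11 kN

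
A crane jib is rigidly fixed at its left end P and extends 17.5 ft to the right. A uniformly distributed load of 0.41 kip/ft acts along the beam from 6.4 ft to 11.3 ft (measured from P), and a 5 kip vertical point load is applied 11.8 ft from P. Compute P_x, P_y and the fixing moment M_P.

Resultant of the distributed load: 0.41 × 4.9 = 2.009 kip at 8.85 ft from P.
ΣF_x = 0: P_x = 0.
ΣF_y = 0: P_y − 0.41·4.9 − 5 = 0 → P_y = 7.009 kip.
ΣM about P: M_P − (0.41·4.9)·8.85 − 5·11.8 = 0 → M_P = 76.78 kip·ft.

P_x = 0, P_y = 7.009 kip, M_P = 76.78 kip·ft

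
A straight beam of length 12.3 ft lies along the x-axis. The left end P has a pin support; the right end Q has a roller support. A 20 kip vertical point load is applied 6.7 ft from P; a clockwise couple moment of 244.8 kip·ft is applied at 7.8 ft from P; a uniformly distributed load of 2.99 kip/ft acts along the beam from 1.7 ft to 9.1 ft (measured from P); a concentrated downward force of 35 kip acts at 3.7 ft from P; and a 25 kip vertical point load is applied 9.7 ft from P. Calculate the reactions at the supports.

P_x = 0, P_y = 31.37 kip, Q_y = 70.75 kip

Resultant of the distributed load: 2.99 × 7.4 = 22.126 kip at 5.4 ft from P.
ΣM about P: Q_y·12.3 − 20·6.7 − 244.8 − (2.99·7.4)·5.4 − 35·3.7 − 25·9.7 = 0 → Q_y = 870.2804/12.3 = 70.7545 ≈ 70.75 kip.
ΣF_y = 0: P_y + 70.7545 − 20 − 2.99·7.4 − 35 − 25 = 0 → P_y = 31.37 kip.
ΣF_x = 0: no horizontal applied forces, so P_x = 0.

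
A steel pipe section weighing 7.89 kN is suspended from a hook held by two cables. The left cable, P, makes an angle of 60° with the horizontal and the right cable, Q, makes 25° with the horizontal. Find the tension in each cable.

T_P = 7.178 kN, T_Q = 3.960 kN

ΣF_x = 0: −T_P·cos60° + T_Q·cos25° = 0 → T_Q = 0.551689·T_P.
ΣF_y = 0: T_P·sin60° + T_Q·sin25° = 7.89.
Substitute: T_P·(0.866025 + 0.551689·0.422618) = 7.89 → T_P = 7.17809 ≈ 7.178 kN.
Then T_Q = 0.551689 × 7.17809 = 3.960 kN.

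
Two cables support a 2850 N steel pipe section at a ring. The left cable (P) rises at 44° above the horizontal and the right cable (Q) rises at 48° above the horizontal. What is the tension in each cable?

ΣF_x = 0: −T_P·cos44° + T_Q·cos48° = 0 → T_Q = 1.07504·T_P.
ΣF_y = 0: T_P·sin44° + T_Q·sin48° = 2850.
Substitute: T_P·(0.694658 + 1.07504·0.743145) = 2850 → T_P = 1908.18 ≈ 1908 N.
Then T_Q = 1.07504 × 1908.18 = 2051 N.

T_P = 1908 N, T_Q = 2051 N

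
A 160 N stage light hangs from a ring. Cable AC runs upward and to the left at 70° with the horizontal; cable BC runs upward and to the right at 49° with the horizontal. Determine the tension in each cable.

ΣF_x = 0: −T_AC·cos70° + T_BC·cos49° = 0 → T_BC = 0.521325·T_AC.
ΣF_y = 0: T_AC·sin70° + T_BC·sin49° = 160.
Substitute: T_AC·(0.939693 + 0.521325·0.75471) = 160 → T_AC = 120.017 ≈ 120.0 N.
Then T_BC = 0.521325 × 120.017 = 62.57 N.

T_AC = 120.0 N, T_BC = 62.57 N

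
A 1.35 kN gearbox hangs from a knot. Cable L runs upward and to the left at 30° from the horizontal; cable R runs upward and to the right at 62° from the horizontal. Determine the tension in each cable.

T_L = 0.6342 kN, T_R = 1.170 kN

ΣF_x = 0: −T_L·cos30° + T_R·cos62° = 0 → T_R = 1.84468·T_L.
ΣF_y = 0: T_L·sin30° + T_R·sin62° = 1.35.
Substitute: T_L·(0.5 + 1.84468·0.882948) = 1.35 → T_L = 0.634173 ≈ 0.6342 kN.
Then T_R = 1.84468 × 0.634173 = 1.170 kN.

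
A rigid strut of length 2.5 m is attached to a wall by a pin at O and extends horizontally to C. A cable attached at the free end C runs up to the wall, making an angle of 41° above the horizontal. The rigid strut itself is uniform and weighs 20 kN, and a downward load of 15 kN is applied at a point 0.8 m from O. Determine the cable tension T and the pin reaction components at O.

ΣM about O: T·sin41°·2.5 − 20·1.25 − 15·0.8 = 0 → T = 37/(2.5·0.656059) = 22.5589 ≈ 22.56 kN.
ΣF_x = 0: O_x − T·cos41° = 0 → O_x = 22.5589 × 0.75471 = 17.03 kN.
ΣF_y = 0: O_y + T·sin41° − 20 − 15 = 0 → O_y = 35 − 22.5589 × 0.656059 = 20.20 kN.

T = 22.56 kN, O_x = 17.03 kN, O_y = 20.20 kN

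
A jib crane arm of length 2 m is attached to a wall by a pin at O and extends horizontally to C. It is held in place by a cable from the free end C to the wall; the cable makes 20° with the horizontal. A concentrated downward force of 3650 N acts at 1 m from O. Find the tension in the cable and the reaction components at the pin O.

T = 5336 N, O_x = 5014 N, O_y = 1825 N

ΣM about O: T·sin20°·2 − 3650·1 = 0 → T = 3650/(2·0.34202) = 5335.95 ≈ 5336 N.
ΣF_x = 0: O_x − T·cos20° = 0 → O_x = 5335.95 × 0.939693 = 5014 N.
ΣF_y = 0: O_y + T·sin20° − 3650 = 0 → O_y = 3650 − 5335.95 × 0.34202 = 1825 N.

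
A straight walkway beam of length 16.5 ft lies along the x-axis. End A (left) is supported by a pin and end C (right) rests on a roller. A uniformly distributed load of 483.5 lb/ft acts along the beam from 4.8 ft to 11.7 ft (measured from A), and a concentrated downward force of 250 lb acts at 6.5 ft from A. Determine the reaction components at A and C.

A_x = 0, A_y = 1820 lb, C_y = 1767 lb

Resultant of the distributed load: 483.5 × 6.9 = 3336.15 lb at 8.25 ft from A.
ΣM about A: C_y·16.5 − (483.5·6.9)·8.25 − 250·6.5 = 0 → C_y = 29148.2375/16.5 = 1766.56 ≈ 1767 lb.
ΣF_y = 0: A_y + 1766.56 − 483.5·6.9 − 250 = 0 → A_y = 1820 lb.
ΣF_x = 0: no horizontal applied forces, so A_x = 0.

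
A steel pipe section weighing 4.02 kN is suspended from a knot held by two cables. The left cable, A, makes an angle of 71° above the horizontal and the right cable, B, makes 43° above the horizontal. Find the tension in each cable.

T_A = 3.218 kN, T_B = 1.433 kN

ΣF_x = 0: −T_A·cos71° + T_B·cos43° = 0 → T_B = 0.445158·T_A.
ΣF_y = 0: T_A·sin71° + T_B·sin43° = 4.02.
Substitute: T_A·(0.945519 + 0.445158·0.681998) = 4.02 → T_A = 3.21828 ≈ 3.218 kN.
Then T_B = 0.445158 × 3.21828 = 1.433 kN.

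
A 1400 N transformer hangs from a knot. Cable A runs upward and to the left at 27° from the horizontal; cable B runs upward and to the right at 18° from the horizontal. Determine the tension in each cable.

T_A = 1883 N, T_B = 1764 N

ΣF_x = 0: −T_A·cos27° + T_B·cos18° = 0 → T_B = 0.93686·T_A.
ΣF_y = 0: T_A·sin27° + T_B·sin18° = 1400.
Substitute: T_A·(0.45399 + 0.93686·0.309017) = 1400 → T_A = 1883 N.
Then T_B = 0.93686 × 1883 = 1764 N.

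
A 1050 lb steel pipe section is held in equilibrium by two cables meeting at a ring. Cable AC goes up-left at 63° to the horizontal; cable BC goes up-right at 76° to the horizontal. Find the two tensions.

ΣF_x = 0: −T_AC·cos63° + T_BC·cos76° = 0 → T_BC = 1.8766·T_AC.
ΣF_y = 0: T_AC·sin63° + T_BC·sin76° = 1050.
Substitute: T_AC·(0.891007 + 1.8766·0.970296) = 1050 → T_AC = 387.187 ≈ 387.2 lb.
Then T_BC = 1.8766 × 387.187 = 726.6 lb.

T_AC = 387.2 lb, T_BC = 726.6 lb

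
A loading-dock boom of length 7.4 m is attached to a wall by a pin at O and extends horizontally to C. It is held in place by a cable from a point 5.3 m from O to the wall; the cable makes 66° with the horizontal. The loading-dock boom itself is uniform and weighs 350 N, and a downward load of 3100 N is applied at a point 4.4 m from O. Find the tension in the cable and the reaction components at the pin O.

ΣM about O: T·sin66°·5.3 − 350·3.7 − 3100·4.4 = 0 → T = 14935/(5.3·0.913545) = 3084.6 ≈ 3085 N.
ΣF_x = 0: O_x − T·cos66° = 0 → O_x = 3084.6 × 0.406737 = 1255 N.
ΣF_y = 0: O_y + T·sin66° − 350 − 3100 = 0 → O_y = 3450 − 3084.6 × 0.913545 = 632.1 N.

T = 3085 N, O_x = 1255 N, O_y = 632.1 N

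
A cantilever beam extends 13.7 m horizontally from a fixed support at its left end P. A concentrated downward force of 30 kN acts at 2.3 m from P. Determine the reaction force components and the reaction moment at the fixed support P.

P_x = 0, P_y = 30.00 kN, M_P = 69.00 kN·m

ΣF_x = 0: P_x = 0.
ΣF_y = 0: P_y − 30 = 0 → P_y = 30.00 kN.
ΣM about P: M_P − 30·2.3 = 0 → M_P = 69.00 kN·m.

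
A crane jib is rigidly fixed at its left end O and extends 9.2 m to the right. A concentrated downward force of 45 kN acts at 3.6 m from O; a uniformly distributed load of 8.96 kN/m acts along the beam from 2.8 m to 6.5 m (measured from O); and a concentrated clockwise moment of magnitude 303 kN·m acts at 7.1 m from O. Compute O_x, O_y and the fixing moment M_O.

Resultant of the distributed load: 8.96 × 3.7 = 33.152 kN at 4.65 m from O.
ΣF_x = 0: O_x = 0.
ΣF_y = 0: O_y − 45 − 8.96·3.7 = 0 → O_y = 78.15 kN.
ΣM about O: M_O − 45·3.6 − (8.96·3.7)·4.65 − 303 = 0 → M_O = 619.2 kN·m.

O_x = 0, O_y = 78.15 kN, M_O = 619.2 kN·m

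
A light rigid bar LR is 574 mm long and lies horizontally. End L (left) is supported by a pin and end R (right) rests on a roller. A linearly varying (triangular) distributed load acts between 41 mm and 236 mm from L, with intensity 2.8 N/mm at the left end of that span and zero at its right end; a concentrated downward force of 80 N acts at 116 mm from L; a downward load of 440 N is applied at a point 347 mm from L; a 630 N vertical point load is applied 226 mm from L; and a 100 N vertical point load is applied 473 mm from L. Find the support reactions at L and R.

L_x = 0, L_y = 860.0 N, R_y = 663.0 N

Resultant of the triangular load: ½ × 2.8 × 195 = 273 N, acting at 106 mm from L (one-third of the span from the peak).
ΣM about L: R_y·574 − (½·2.8·195)·106 − 80·116 − 440·347 − 630·226 − 100·473 = 0 → R_y = 380578/574 = 663.028 ≈ 663.0 N.
ΣF_y = 0: L_y + 663.028 − ½·2.8·195 − 80 − 440 − 630 − 100 = 0 → L_y = 860.0 N.
ΣF_x = 0: no horizontal applied forces, so L_x = 0.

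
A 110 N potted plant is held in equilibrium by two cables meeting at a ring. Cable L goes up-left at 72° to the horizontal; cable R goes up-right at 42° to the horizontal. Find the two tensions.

ΣF_x = 0: −T_L·cos72° + T_R·cos42° = 0 → T_R = 0.415823·T_L.
ΣF_y = 0: T_L·sin72° + T_R·sin42° = 110.
Substitute: T_L·(0.951057 + 0.415823·0.669131) = 110 → T_L = 89.482 ≈ 89.48 N.
Then T_R = 0.415823 × 89.482 = 37.21 N.

T_L = 89.48 N, T_R = 37.21 N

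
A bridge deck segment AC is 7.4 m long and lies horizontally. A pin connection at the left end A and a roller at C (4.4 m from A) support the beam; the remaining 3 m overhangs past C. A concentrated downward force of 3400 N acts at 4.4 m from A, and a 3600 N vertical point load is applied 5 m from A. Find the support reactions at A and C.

A_x = 0, A_y = -490.9 N, C_y = 7491 N

Moments about A: C_y·4.4 − 3400·4.4 − 3600·5 = 0 → C_y = 32960/4.4 = 7490.91 ≈ 7491 N.
ΣF_y = 0: A_y + 7490.91 − 3400 − 3600 = 0 → A_y = -490.9 N.
ΣF_x = 0: no horizontal applied forces, so A_x = 0.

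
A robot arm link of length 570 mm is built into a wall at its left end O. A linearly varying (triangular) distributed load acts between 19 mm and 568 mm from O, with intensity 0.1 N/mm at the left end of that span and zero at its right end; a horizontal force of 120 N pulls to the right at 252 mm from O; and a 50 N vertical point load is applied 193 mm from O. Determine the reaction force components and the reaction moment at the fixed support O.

Resultant of the triangular load: ½ × 0.1 × 549 = 27.45 N, acting at 202 mm from O (one-third of the span from the peak).
ΣF_x = 0: O_x + 120 = 0 → O_x = -120.0 N.
ΣF_y = 0: O_y − ½·0.1·549 − 50 = 0 → O_y = 77.45 N.
ΣM about O: M_O − (½·0.1·549)·202 − 50·193 = 0 → M_O = 15190 N·mm.

O_x = -120.0 N, O_y = 77.45 N, M_O = 15190 N·mm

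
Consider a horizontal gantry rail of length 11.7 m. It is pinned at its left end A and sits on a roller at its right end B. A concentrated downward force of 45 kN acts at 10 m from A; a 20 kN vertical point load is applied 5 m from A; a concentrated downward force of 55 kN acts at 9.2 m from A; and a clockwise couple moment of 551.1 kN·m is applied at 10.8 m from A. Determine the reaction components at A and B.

A_x = 0, A_y = -17.36 kN, B_y = 137.4 kN

Taking moments about A: B_y·11.7 − 45·10 − 20·5 − 55·9.2 − 551.1 = 0 → B_y = 1607.1/11.7 = 137.359 ≈ 137.4 kN.
ΣF_y = 0: A_y + 137.359 − 45 − 20 − 55 = 0 → A_y = -17.36 kN.
ΣF_x = 0: no horizontal applied forces, so A_x = 0.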